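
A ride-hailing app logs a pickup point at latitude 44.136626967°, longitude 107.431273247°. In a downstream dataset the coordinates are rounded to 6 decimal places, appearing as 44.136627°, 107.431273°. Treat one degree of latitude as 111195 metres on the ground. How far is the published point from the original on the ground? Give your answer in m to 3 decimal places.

The latitude changed by -0.000000033° and the longitude by +0.000000247°.
North–south shift: -0.000000033 × 111195 = -0.00366943 m.
E–W at 44.1366°: 0.000000247° × 111195 × cos 44.1366° = 0.000000247 × 111195 × 0.7177 ≈ 0.0197112 m.
Distance: √(0.00366943² + 0.0197112²) ≈ 0.0200499 m.

0.020 m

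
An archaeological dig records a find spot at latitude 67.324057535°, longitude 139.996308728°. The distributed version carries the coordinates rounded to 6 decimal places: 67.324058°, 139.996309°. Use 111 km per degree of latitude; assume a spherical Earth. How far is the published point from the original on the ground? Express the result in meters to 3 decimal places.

0.053 meters

The latitude changed by -0.000000465° and the longitude by -0.000000272°.
N–S: -0.000000465° × 111000 m/° = -0.051615 m.
E–W at 67.3241°: -0.000000272° × 111000 × cos 67.3241° = -0.000000272 × 111000 × 0.3855 ≈ -0.0116396 m.
Distance: √(0.051615² + 0.0116396²) ≈ 0.0529111 m.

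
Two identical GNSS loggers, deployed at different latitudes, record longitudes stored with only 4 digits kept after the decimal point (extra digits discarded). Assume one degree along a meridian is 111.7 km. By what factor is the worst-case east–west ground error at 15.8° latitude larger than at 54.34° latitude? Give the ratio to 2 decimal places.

1.65

Truncating at 4 decimal places can drop up to a full unit in the last place, so the longitude may be off by as much as 0.0001°.
At 15.8°: 0.0001° × 111700 × cos 15.8° = 0.0001 × 111700 × 0.9622 ≈ 10.748 m.
Error at 54.34° = 0.0001° × 111700 × cos 54.34° ≈ 11.17 × 0.5830 = 6.5118 m.
Ratio: 10.748 / 6.5118 = cos 15.8° / cos 54.34° ≈ 1.6505.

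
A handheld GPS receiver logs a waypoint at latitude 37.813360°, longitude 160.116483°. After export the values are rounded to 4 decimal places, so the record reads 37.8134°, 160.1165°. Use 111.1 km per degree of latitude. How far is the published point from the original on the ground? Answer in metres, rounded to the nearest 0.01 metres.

Δlat = 37.813360 − 37.8134 = -0.000040°; Δlon = 160.116483 − 160.1165 = -0.000017°.
N–S: -0.000040° × 111100 m/° = -4.444 m.
East–west at this latitude: -0.000017° × 111100 × cos 37.8134° ≈ -0.000017 × 87770.3 = -1.4921 m.
Distance: √(4.444² + 1.4921²) ≈ 4.6878 m.

4.69 metres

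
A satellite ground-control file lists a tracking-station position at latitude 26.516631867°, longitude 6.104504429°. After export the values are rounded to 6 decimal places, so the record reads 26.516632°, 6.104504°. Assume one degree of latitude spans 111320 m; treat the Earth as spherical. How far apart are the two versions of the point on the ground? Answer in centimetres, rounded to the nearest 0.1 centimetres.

4.5 centimetres

Δlat = 26.516631867 − 26.516632 = -0.000000133°; Δlon = 6.104504429 − 6.104504 = +0.000000429°.
N–S: -0.000000133° × 111320 m/° = -0.0148056 m.
E–W at 26.5166°: 0.000000429° × 111320 × cos 26.5166° = 0.000000429 × 111320 × 0.8948 ≈ 0.0427325 m.
Distance: √(0.0148056² + 0.0427325²) ≈ 0.0452247 m.
That is 0.0452247 m = 4.5225 cm.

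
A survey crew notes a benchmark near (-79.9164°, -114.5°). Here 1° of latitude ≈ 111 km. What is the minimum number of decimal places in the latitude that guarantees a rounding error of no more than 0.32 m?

One degree of latitude covers 111000 m.
Rounding to N decimal places gives at most 0.5 × 10⁻ᴺ degrees of error, i.e. 0.5 × 10⁻ᴺ × 111000 m.
Need 0.5 × 111000 × 10⁻ᴺ ≤ 0.32 → 10⁻ᴺ ≤ 5.766e-06, so N ≥ 5.24.
So 6 decimal places suffice (0.0555 m); 5 would allow up to 0.555 m.

6 decimal places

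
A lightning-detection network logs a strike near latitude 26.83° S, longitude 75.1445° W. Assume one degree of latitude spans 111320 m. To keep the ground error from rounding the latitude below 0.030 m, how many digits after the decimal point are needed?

7 decimal places

One degree of latitude covers 111320 m.
With N decimal places the half-ulp bound is 0.5·10⁻ᴺ°, or 0.5·10⁻ᴺ × 111320 m on the ground.
Setting 55660 × 10⁻ᴺ ≤ 0.030 gives 10ᴺ ≥ 1.855e+06, i.e. N ≥ 6.27.
So 7 decimal places suffice (0.00557 m); 6 would allow up to 0.0557 m.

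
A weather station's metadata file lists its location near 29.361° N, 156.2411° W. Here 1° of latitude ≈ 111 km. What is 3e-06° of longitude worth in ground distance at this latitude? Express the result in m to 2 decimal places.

0.29 m

At 29.361° a degree of longitude is 111000 × cos 29.361° ≈ 96741.8 m, so 3e-06° corresponds to 0.290225 m.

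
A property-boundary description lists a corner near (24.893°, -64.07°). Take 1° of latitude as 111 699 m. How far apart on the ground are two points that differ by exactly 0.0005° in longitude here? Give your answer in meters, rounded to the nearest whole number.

At 24.893° a degree of longitude is 111699 × cos 24.893° ≈ 101322 m, so 0.0005° corresponds to 50.6608 m.

51 meters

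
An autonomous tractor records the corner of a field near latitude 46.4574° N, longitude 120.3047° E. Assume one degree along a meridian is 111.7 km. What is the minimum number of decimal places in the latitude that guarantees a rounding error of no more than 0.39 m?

One degree of latitude covers 111700 m.
Rounding to N decimal places gives at most 0.5 × 10⁻ᴺ degrees of error, i.e. 0.5 × 10⁻ᴺ × 111700 m.
Need 0.5 × 111700 × 10⁻ᴺ ≤ 0.39 → 10⁻ᴺ ≤ 6.983e-06, so N ≥ 5.16.
At 5 places the error can reach 0.558 m, but 6 places keeps it to 0.0558 m.

6 decimal places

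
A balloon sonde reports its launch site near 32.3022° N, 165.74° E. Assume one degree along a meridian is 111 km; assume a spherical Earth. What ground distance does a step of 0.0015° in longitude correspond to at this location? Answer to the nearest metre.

141 metres

One degree of longitude here spans 111000 × cos 32.3022° = 111000 × 0.8452 ≈ 93821.8 m; 0.0015° of that is 140.733 m.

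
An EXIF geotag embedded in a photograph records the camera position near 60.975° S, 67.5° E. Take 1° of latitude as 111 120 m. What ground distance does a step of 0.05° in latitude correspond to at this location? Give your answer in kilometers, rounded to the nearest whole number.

6 kilometers

Along a meridian 0.05° is 0.05 × 111120 = 5556 m.
That is 5556 m = 5.556 km.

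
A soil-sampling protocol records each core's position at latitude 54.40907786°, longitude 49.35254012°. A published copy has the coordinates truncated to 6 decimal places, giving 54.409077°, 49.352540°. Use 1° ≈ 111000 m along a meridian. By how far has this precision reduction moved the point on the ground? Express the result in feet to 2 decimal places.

0.31 feet

The latitude changed by +0.00000086° and the longitude by +0.00000012°.
N–S: 0.00000086° × 111000 m/° = 0.09546 m.
E–W at 54.4091°: 0.00000012° × 111000 × cos 54.4091° = 0.00000012 × 111000 × 0.5820 ≈ 0.00775216 m.
Combined displacement = (0.09546² + 0.00775216²)^½ ≈ 0.0957743 m.
Converting: 0.0957743 m × 3.2808 ft/m ≈ 0.31422 ft.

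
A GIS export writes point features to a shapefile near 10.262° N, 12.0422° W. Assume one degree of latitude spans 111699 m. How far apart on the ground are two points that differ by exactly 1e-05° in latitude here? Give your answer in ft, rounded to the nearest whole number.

4 ft

1e-05° × 111699 m/° = 1.11699 m.
Converting: 1.11699 m × 3.2808 ft/m ≈ 3.6647 ft.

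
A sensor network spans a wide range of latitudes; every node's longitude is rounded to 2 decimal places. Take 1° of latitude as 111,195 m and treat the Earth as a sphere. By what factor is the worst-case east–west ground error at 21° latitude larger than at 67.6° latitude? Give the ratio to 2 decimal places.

2.45

Rounding to 2 decimal places leaves the longitude within ±0.005° of the true value.
Error at 21° = 0.005° × 111195 × cos 21° ≈ 555.98 × 0.9336 = 519.05 m.
At 67.6°: 0.005° × 111195 × cos 67.6° = 0.005 × 111195 × 0.3811 ≈ 211.87 m.
Ratio: 519.05 / 211.87 = cos 21° / cos 67.6° ≈ 2.4499.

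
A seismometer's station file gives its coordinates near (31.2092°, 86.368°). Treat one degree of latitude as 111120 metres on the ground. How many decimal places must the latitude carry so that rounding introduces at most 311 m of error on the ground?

One degree of latitude covers 111120 m.
With N decimal places the half-ulp bound is 0.5·10⁻ᴺ°, or 0.5·10⁻ᴺ × 111120 m on the ground.
Need 0.5 × 111120 × 10⁻ᴺ ≤ 311 → 10⁻ᴺ ≤ 5.598e-03, so N ≥ 2.25.
So 3 decimal places suffice (55.6 m); 2 would allow up to 556 m.

3 decimal places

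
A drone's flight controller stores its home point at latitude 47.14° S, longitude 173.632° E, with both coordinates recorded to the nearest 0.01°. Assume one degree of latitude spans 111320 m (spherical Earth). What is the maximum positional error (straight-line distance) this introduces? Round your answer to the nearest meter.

Rounding to 2 decimal places leaves each coordinate within ±0.005° of the true value.
Latitude error → 0.005 × 111320 = 556.6 m along the meridian.
Longitude error → 0.005 × 111320 × cos 47.14° = 0.005 × 111320 × 0.6802 ≈ 378.604 m.
Worst case both components are at the extreme and orthogonal: √(556.6² + 378.604²) ≈ 673.16 m.

673 meters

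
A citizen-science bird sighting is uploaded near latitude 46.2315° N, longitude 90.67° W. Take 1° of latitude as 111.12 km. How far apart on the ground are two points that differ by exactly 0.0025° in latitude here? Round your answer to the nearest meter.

278 meters

0.0025° × 111120 m/° = 277.8 m.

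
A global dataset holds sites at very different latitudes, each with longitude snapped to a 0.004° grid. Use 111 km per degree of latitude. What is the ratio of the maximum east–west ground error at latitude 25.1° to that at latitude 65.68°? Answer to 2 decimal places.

2.20

With a 0.004° grid the true value lies within half a step, ±0.004°/2 = ±0.002°, of the stored one.
At 25.1°: 0.002° × 111000 × cos 25.1° = 0.002 × 111000 × 0.9056 ≈ 201.04 m.
At 65.68°: 0.002° × 111000 × cos 65.68° = 0.002 × 111000 × 0.4118 ≈ 91.427 m.
Ratio: 201.04 / 91.427 = cos 25.1° / cos 65.68° ≈ 2.1989.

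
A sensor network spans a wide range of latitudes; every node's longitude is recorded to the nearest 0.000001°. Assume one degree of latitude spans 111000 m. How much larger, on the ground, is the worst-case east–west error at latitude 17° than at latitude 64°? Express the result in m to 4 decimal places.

0.0287 m

Rounding to 6 decimal places leaves the longitude within ±5e-07° of the true value.
Error at 17° = 5e-07° × 111000 × cos 17° ≈ 0.0555 × 0.9563 = 0.053075 m.
Error at 64° = 5e-07° × 111000 × cos 64° ≈ 0.0555 × 0.4384 = 0.02433 m.
So the lower-latitude error exceeds the higher by 0.053075 − 0.02433 = 0.028745 m.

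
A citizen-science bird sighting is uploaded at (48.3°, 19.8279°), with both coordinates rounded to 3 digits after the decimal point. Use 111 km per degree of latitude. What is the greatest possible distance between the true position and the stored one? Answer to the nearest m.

67 m

Rounding to 3 decimal places leaves each coordinate within ±0.0005° of the true value.
Latitude error → 0.0005 × 111000 = 55.5 m along the meridian.
East–west component at 48.3°: 0.0005° × 111000 × cos 48.3° ≈ 0.0005 × 73840.6 ≈ 36.9203 m.
Combining orthogonally: (55.5² + 36.9203²)^½ ≈ 66.6585 m.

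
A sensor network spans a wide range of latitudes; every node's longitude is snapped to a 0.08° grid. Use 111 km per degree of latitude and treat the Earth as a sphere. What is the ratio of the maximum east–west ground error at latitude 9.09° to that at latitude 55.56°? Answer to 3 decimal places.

With a 0.08° grid the true value lies within half a step, ±0.08°/2 = ±0.04°, of the stored one.
At 9.09°: 0.04° × 111000 × cos 9.09° = 0.04 × 111000 × 0.9874 ≈ 4384.2 m.
Error at 55.56° = 0.04° × 111000 × cos 55.56° ≈ 4440 × 0.5655 = 2511 m.
The ratio reduces to cos 9.09° / cos 55.56° = 0.9874/0.5655 ≈ 1.7460.

1.746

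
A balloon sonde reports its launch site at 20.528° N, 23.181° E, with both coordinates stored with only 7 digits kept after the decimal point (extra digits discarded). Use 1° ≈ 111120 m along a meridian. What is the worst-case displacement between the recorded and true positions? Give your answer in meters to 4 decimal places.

0.0152 meters

Truncating at 7 decimal places can drop up to a full unit in the last place, so each coordinate may be off by as much as 1e-07°.
Latitude error → 1e-07 × 111120 = 0.011112 m along the meridian.
East–west component at 20.528°: 1e-07° × 111120 × cos 20.528° ≈ 1e-07 × 104064 ≈ 0.0104064 m.
Worst case both components are at the extreme and orthogonal: √(0.011112² + 0.0104064²) ≈ 0.015224 m.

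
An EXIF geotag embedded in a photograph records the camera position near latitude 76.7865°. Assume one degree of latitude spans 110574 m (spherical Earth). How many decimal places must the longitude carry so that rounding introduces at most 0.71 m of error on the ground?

5 decimal places

At 76.7865° one degree of longitude covers 110574 × cos 76.7865° ≈ 110574 × 0.2286 ≈ 25275 m.
Rounding to N decimal places gives at most 0.5 × 10⁻ᴺ degrees of error, i.e. 0.5 × 10⁻ᴺ × 25275 m.
Need 0.5 × 25275 × 10⁻ᴺ ≤ 0.71 → 10⁻ᴺ ≤ 5.618e-05, so N ≥ 4.25.
N = 4 would give 1.26 m (too coarse); N = 5 gives 0.126 m ≤ 0.71 m.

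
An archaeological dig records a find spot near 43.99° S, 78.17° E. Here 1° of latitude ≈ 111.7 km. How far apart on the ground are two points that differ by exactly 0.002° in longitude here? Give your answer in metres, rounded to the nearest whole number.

One degree of longitude here spans 111700 × cos 43.99° = 111700 × 0.7195 ≈ 80363.8 m; 0.002° of that is 160.728 m.

161 metres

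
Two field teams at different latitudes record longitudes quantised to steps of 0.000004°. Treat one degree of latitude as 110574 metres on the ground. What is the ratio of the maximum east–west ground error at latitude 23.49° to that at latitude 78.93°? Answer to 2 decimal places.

With a 0.000004° grid the true value lies within half a step, ±0.000004°/2 = ±2e-06°, of the stored one.
Error at 23.49° = 2e-06° × 110574 × cos 23.49° ≈ 0.22115 × 0.9171 = 0.20282 m.
At 78.93°: 2e-06° × 110574 × cos 78.93° = 2e-06 × 110574 × 0.1920 ≈ 0.042462 m.
The ratio reduces to cos 23.49° / cos 78.93° = 0.9171/0.1920 ≈ 4.7765.

4.78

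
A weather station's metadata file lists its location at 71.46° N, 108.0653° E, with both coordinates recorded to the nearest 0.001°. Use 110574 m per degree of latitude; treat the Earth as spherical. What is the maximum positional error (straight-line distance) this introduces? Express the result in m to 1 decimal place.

Rounding to 3 decimal places leaves each coordinate within ±0.0005° of the true value.
N–S: 0.0005° × 110574 m/° = 55.287 m.
East–west component at 71.46°: 0.0005° × 110574 × cos 71.46° ≈ 0.0005 × 35158.8 ≈ 17.5794 m.
Combining orthogonally: (55.287² + 17.5794²)^½ ≈ 58.0146 m.

58.0 m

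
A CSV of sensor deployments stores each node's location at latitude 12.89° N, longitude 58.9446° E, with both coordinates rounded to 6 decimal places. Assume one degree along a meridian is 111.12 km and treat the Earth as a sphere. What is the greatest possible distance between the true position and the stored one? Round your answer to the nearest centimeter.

Rounding to 6 decimal places leaves each coordinate within ±5e-07° of the true value.
North–south component: 5e-07° × 111120 = 0.05556 m.
Longitude error → 5e-07 × 111120 × cos 12.89° = 5e-07 × 111120 × 0.9748 ≈ 0.0541599 m.
Worst case both components are at the extreme and orthogonal: √(0.05556² + 0.0541599²) ≈ 0.07759 m.
That is 0.07759 m = 7.759 cm.

8 centimeters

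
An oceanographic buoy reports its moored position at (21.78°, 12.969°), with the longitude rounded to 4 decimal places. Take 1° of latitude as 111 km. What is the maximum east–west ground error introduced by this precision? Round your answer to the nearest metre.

5 metres

Rounding to 4 decimal places leaves the longitude within ±5e-05° of the true value.
One degree of longitude at 21.78° is 111000 × cos 21.78° ≈ 111000 × 0.9286 = 103076 m.
So at most 5e-05° × 103076 ≈ 5.15382 m east–west.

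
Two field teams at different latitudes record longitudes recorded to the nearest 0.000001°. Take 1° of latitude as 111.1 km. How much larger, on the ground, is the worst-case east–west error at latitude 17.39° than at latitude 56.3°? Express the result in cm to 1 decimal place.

2.2 cm

Rounding to 6 decimal places leaves the longitude within ±5e-07° of the true value.
At 17.39°: 5e-07° × 111100 × cos 17.39° = 5e-07 × 111100 × 0.9543 ≈ 0.053011 m.
At 56.3°: 5e-07° × 111100 × cos 56.3° = 5e-07 × 111100 × 0.5548 ≈ 0.030822 m.
Difference: 0.053011 − 0.030822 = 0.022189 m.
That is 0.0221893 m = 2.2189 cm.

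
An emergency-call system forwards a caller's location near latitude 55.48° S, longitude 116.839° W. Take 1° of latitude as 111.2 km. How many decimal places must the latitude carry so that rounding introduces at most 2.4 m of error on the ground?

5 decimal places

One degree of latitude covers 111200 m.
With N decimal places the half-ulp bound is 0.5·10⁻ᴺ°, or 0.5·10⁻ᴺ × 111200 m on the ground.
Need 0.5 × 111200 × 10⁻ᴺ ≤ 2.4 → 10⁻ᴺ ≤ 4.317e-05, so N ≥ 4.36.
At 4 places the error can reach 5.56 m, but 5 places keeps it to 0.556 m.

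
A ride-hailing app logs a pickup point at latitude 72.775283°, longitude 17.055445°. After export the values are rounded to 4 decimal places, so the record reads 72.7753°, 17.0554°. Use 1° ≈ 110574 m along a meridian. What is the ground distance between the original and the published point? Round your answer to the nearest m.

2 m

Δlat = 72.775283 − 72.7753 = -0.000017°; Δlon = 17.055445 − 17.0554 = +0.000045°.
N–S: -0.000017° × 110574 m/° = -1.87976 m.
E–W at 72.7753°: 0.000045° × 110574 × cos 72.7753° = 0.000045 × 110574 × 0.2961 ≈ 1.47344 m.
Hypotenuse of the two orthogonal shifts: √(1.87976² + 1.47344²) = 2.38841 m.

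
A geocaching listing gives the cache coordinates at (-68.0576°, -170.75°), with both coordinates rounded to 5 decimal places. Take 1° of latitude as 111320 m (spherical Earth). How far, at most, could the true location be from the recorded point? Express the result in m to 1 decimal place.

Rounding to 5 decimal places leaves each coordinate within ±5e-06° of the true value.
N–S: 5e-06° × 111320 m/° = 0.5566 m.
East–west component at 68.0576°: 5e-06° × 111320 × cos 68.0576° ≈ 5e-06 × 41597.4 ≈ 0.207987 m.
The two errors are perpendicular, so the maximum displacement is √(0.5566² + 0.207987²) ≈ 0.59419 m.

0.6 m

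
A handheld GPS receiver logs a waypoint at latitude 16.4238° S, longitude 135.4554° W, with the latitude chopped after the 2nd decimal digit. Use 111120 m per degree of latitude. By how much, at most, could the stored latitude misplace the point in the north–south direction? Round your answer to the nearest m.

Truncating at 2 decimal places can drop up to a full unit in the last place, so the latitude may be off by as much as 0.01°.
So the N–S error is at most 0.01 × 111120 = 1111.2 m.

1111 m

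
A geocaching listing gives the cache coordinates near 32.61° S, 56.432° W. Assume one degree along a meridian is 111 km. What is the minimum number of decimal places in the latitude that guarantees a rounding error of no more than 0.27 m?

One degree of latitude covers 111000 m.
With N decimal places the half-ulp bound is 0.5·10⁻ᴺ°, or 0.5·10⁻ᴺ × 111000 m on the ground.
Need 0.5 × 111000 × 10⁻ᴺ ≤ 0.27 → 10⁻ᴺ ≤ 4.865e-06, so N ≥ 5.31.
N = 5 would give 0.555 m (too coarse); N = 6 gives 0.0555 m ≤ 0.27 m.

6 decimal places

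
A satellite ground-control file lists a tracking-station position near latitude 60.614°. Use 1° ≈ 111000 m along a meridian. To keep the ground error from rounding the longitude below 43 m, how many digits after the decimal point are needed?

3 decimal places

At 60.614° one degree of longitude covers 111000 × cos 60.614° ≈ 111000 × 0.4907 ≈ 54466.7 m.
Rounding to N decimal places gives at most 0.5 × 10⁻ᴺ degrees of error, i.e. 0.5 × 10⁻ᴺ × 54466.7 m.
Setting 27233.3 × 10⁻ᴺ ≤ 43 gives 10ᴺ ≥ 633.3, i.e. N ≥ 2.80.
N = 2 would give 272 m (too coarse); N = 3 gives 27.2 m ≤ 43 m.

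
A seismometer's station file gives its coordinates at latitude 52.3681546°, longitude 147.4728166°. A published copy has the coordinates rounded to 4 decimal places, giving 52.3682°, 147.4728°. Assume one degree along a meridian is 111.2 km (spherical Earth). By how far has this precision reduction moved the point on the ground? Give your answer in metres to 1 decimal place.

Δlat = 52.3681546 − 52.3682 = -0.0000454°; Δlon = 147.4728166 − 147.4728 = +0.0000166°.
North–south shift: -0.0000454 × 111200 = -5.04848 m.
E–W at 52.3682°: 0.0000166° × 111200 × cos 52.3682° = 0.0000166 × 111200 × 0.6106 ≈ 1.12709 m.
Combined displacement = (5.04848² + 1.12709²)^½ ≈ 5.17276 m.

5.2 metres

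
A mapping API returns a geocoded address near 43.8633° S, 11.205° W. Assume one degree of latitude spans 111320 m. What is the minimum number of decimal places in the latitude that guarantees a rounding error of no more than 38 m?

4

One degree of latitude covers 111320 m.
With N decimal places the half-ulp bound is 0.5·10⁻ᴺ°, or 0.5·10⁻ᴺ × 111320 m on the ground.
Setting 55660 × 10⁻ᴺ ≤ 38 gives 10ᴺ ≥ 1465, i.e. N ≥ 3.17.
At 3 places the error can reach 55.7 m, but 4 places keeps it to 5.57 m.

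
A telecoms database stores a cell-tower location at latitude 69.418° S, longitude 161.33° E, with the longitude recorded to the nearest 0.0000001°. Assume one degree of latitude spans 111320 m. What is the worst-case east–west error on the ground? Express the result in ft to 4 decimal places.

0.0064 ft

Rounding to 7 decimal places leaves the longitude within ±5e-08° of the true value.
At latitude 69.418° a degree of longitude spans 111320 m × cos 69.418° = 111320 × 0.3515 ≈ 39134.3 m.
East–west error: 5e-08° × 39134.3 m/° ≈ 0.00195671 m.
Converting: 0.00195671 m × 3.2808 ft/m ≈ 0.0064197 ft.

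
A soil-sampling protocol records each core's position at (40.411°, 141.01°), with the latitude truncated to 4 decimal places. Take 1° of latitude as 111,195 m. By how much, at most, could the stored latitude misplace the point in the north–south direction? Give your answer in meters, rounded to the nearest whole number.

11 meters

Truncating at 4 decimal places can drop up to a full unit in the last place, so the latitude may be off by as much as 0.0001°.
North–south distance: 0.0001° × 111195 m/° = 11.1195 m.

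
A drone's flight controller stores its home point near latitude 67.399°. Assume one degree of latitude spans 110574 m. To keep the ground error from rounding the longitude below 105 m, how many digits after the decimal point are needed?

At 67.399° one degree of longitude covers 110574 × cos 67.399° ≈ 110574 × 0.3843 ≈ 42494.9 m.
Rounding to N decimal places gives at most 0.5 × 10⁻ᴺ degrees of error, i.e. 0.5 × 10⁻ᴺ × 42494.9 m.
Setting 21247.4 × 10⁻ᴺ ≤ 105 gives 10ᴺ ≥ 202.4, i.e. N ≥ 2.31.
At 2 places the error can reach 212 m, but 3 places keeps it to 21.2 m.

3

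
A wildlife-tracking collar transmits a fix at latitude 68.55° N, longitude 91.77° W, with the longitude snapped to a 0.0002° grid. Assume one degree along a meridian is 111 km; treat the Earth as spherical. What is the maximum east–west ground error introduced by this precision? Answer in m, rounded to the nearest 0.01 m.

4.06 m

With a 0.0002° grid the true value lies within half a step, ±0.0002°/2 = ±0.0001°, of the stored one.
At latitude 68.55° a degree of longitude spans 111000 m × cos 68.55° = 111000 × 0.3657 ≈ 40591.5 m.
Maximum E–W displacement: 0.0001 × 40591.5 = 4.05915 m.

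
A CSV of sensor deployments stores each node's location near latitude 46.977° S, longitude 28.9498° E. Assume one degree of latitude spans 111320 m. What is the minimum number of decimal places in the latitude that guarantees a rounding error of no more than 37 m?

4

One degree of latitude covers 111320 m.
With N decimal places the half-ulp bound is 0.5·10⁻ᴺ°, or 0.5·10⁻ᴺ × 111320 m on the ground.
Setting 55660 × 10⁻ᴺ ≤ 37 gives 10ᴺ ≥ 1504, i.e. N ≥ 3.18.
N = 3 would give 55.7 m (too coarse); N = 4 gives 5.57 m ≤ 37 m.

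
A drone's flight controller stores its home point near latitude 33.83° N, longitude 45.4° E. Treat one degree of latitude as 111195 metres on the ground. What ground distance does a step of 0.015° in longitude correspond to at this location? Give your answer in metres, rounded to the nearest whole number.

0.015° of longitude at 33.83° is 0.015 × 111195 × cos 33.83° ≈ 0.015 × 92368.9 = 1385.53 m.

1386 metres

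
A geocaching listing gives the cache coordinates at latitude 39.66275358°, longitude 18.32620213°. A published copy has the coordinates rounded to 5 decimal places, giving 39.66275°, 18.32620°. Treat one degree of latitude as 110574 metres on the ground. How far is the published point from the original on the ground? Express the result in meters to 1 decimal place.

0.4 meters

The latitude changed by +0.00000358° and the longitude by +0.00000213°.
North–south shift: 0.00000358 × 110574 = 0.395855 m.
East–west at this latitude: 0.00000213° × 110574 × cos 39.6628° ≈ 0.00000213 × 85121.5 = 0.181309 m.
Combined displacement = (0.395855² + 0.181309²)^½ ≈ 0.435401 m.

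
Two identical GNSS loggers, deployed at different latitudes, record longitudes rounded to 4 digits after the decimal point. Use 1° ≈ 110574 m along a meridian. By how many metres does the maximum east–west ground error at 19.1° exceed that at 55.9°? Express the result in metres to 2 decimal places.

Rounding to 4 decimal places leaves the longitude within ±5e-05° of the true value.
At 19.1°: 5e-05° × 110574 × cos 19.1° = 5e-05 × 110574 × 0.9449 ≈ 5.2243 m.
Error at 55.9° = 5e-05° × 110574 × cos 55.9° ≈ 5.5287 × 0.5606 = 3.0996 m.
So the lower-latitude error exceeds the higher by 5.2243 − 3.0996 = 2.1247 m.

2.12 metres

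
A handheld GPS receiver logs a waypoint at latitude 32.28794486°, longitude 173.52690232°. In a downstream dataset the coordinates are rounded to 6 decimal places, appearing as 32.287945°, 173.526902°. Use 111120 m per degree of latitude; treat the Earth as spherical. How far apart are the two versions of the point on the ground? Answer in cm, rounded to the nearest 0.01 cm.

3.38 cm

The latitude changed by -0.00000014° and the longitude by +0.00000032°.
N–S: -0.00000014° × 111120 m/° = -0.0155568 m.
East–west at this latitude: 0.00000032° × 111120 × cos 32.2879° ≈ 0.00000032 × 93938 = 0.0300602 m.
Combined displacement = (0.0155568² + 0.0300602²)^½ ≈ 0.0338471 m.
That is 0.0338471 m = 3.3847 cm.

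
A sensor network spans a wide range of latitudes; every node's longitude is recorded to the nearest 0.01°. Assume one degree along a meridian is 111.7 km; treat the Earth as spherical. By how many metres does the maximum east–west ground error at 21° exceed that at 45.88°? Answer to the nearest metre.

Rounding to 2 decimal places leaves the longitude within ±0.005° of the true value.
At 21°: 0.005° × 111700 × cos 21° = 0.005 × 111700 × 0.9336 ≈ 521.4 m.
Error at 45.88° = 0.005° × 111700 × cos 45.88° ≈ 558.5 × 0.6962 = 388.81 m.
So the lower-latitude error exceeds the higher by 521.4 − 388.81 = 132.6 m.

133 metres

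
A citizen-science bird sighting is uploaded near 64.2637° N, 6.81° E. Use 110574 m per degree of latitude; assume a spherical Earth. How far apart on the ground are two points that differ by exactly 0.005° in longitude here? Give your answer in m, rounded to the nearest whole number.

0.005° of longitude at 64.2637° is 0.005 × 110574 × cos 64.2637° ≈ 0.005 × 48014.5 = 240.073 m.

240 m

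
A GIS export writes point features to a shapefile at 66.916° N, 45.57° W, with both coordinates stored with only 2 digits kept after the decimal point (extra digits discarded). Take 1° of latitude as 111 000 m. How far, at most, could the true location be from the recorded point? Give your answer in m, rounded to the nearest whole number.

Truncating at 2 decimal places can drop up to a full unit in the last place, so each coordinate may be off by as much as 0.01°.
N–S: 0.01° × 111000 m/° = 1110 m.
East–west component at 66.916°: 0.01° × 111000 × cos 66.916° ≈ 0.01 × 43520.9 ≈ 435.209 m.
The two errors are perpendicular, so the maximum displacement is √(1110² + 435.209²) ≈ 1192.27 m.

1192 m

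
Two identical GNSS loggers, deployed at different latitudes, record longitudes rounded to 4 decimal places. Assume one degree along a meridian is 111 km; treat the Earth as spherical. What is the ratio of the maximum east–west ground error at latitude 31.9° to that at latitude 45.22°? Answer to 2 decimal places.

1.21

Rounding to 4 decimal places leaves the longitude within ±5e-05° of the true value.
At 31.9°: 5e-05° × 111000 × cos 31.9° = 5e-05 × 111000 × 0.8490 ≈ 4.7118 m.
Error at 45.22° = 5e-05° × 111000 × cos 45.22° ≈ 5.55 × 0.7044 = 3.9093 m.
Ratio: 4.7118 / 3.9093 = cos 31.9° / cos 45.22° ≈ 1.2053.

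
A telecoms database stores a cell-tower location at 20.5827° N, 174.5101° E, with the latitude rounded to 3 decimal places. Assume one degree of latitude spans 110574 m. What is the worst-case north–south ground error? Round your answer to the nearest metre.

Rounding to 3 decimal places leaves the latitude within ±0.0005° of the true value.
So the N–S error is at most 0.0005 × 110574 = 55.287 m.

55 metres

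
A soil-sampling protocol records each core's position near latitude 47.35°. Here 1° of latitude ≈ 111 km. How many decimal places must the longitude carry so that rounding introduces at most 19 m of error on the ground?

At 47.35° one degree of longitude covers 111000 × cos 47.35° ≈ 111000 × 0.6775 ≈ 75204.5 m.
Rounding to N decimal places gives at most 0.5 × 10⁻ᴺ degrees of error, i.e. 0.5 × 10⁻ᴺ × 75204.5 m.
Need 0.5 × 75204.5 × 10⁻ᴺ ≤ 19 → 10⁻ᴺ ≤ 5.053e-04, so N ≥ 3.30.
At 3 places the error can reach 37.6 m, but 4 places keeps it to 3.76 m.

4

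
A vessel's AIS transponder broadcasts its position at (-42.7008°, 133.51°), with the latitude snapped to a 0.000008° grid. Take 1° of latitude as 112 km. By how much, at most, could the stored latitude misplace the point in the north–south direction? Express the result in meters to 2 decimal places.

With a 0.000008° grid the true value lies within half a step, ±0.000008°/2 = ±4e-06°, of the stored one.
So the N–S error is at most 4e-06 × 112000 = 0.448 m.

0.45 meters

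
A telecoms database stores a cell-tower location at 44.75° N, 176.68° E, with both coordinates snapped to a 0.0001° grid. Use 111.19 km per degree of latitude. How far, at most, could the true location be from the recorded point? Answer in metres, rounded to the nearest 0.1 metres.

With a 0.0001° grid the true value lies within half a step, ±0.0001°/2 = ±5e-05°, of the stored one.
North–south component: 5e-05° × 111190 = 5.5595 m.
E–W at 44.75°: 5e-05° × 111190 × cos 44.75° = 5e-05 × 111190 × 0.7102 ≈ 3.94828 m.
Worst case both components are at the extreme and orthogonal: √(5.5595² + 3.94828²) ≈ 6.81887 m.

6.8 metres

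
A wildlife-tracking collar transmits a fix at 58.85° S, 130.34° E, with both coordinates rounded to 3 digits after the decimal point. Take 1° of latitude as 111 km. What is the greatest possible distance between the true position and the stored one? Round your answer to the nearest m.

62 m

Rounding to 3 decimal places leaves each coordinate within ±0.0005° of the true value.
Latitude error → 0.0005 × 111000 = 55.5 m along the meridian.
East–west component at 58.85°: 0.0005° × 111000 × cos 58.85° ≈ 0.0005 × 57418.1 ≈ 28.7091 m.
The two errors are perpendicular, so the maximum displacement is √(55.5² + 28.7091²) ≈ 62.4857 m.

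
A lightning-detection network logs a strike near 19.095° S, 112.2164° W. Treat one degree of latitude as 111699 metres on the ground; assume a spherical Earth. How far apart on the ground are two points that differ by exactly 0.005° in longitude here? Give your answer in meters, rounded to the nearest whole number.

528 meters

0.005° of longitude at 19.095° is 0.005 × 111699 × cos 19.095° ≈ 0.005 × 105553 = 527.765 m.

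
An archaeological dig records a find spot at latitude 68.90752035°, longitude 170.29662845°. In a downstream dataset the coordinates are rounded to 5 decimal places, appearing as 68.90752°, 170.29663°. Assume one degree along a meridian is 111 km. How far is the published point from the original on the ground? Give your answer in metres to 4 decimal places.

Δlat = 68.90752035 − 68.90752 = +0.00000035°; Δlon = 170.29662845 − 170.29663 = -0.00000155°.
N–S: 0.00000035° × 111000 m/° = 0.03885 m.
East–west at this latitude: -0.00000155° × 111000 × cos 68.9075° ≈ -0.00000155 × 39946.1 = -0.0619164 m.
Hypotenuse of the two orthogonal shifts: √(0.03885² + 0.0619164²) = 0.0730956 m.

0.0731 metres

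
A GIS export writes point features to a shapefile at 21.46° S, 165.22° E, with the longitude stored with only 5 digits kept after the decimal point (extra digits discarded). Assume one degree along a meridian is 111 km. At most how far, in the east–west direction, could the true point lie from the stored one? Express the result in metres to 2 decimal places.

1.03 metres

Truncating at 5 decimal places can drop up to a full unit in the last place, so the longitude may be off by as much as 1e-05°.
Parallels shrink by cos φ, so at 21.46° a degree of longitude is 111000 × 0.9307 ≈ 103305 m.
Maximum E–W displacement: 1e-05 × 103305 = 1.03305 m.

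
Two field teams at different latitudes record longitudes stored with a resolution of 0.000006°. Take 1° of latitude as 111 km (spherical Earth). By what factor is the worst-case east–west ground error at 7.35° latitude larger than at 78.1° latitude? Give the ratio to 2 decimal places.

With a 0.000006° grid the true value lies within half a step, ±0.000006°/2 = ±3e-06°, of the stored one.
Error at 7.35° = 3e-06° × 111000 × cos 7.35° ≈ 0.333 × 0.9918 = 0.33026 m.
Error at 78.1° = 3e-06° × 111000 × cos 78.1° ≈ 0.333 × 0.2062 = 0.068666 m.
The ratio reduces to cos 7.35° / cos 78.1° = 0.9918/0.2062 ≈ 4.8097.

4.81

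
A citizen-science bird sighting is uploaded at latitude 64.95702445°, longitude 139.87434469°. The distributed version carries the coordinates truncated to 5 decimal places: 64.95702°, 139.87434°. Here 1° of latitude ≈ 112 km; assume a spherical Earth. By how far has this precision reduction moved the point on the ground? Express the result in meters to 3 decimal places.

0.546 meters

Δlat = 64.95702445 − 64.95702 = +0.00000445°; Δlon = 139.87434469 − 139.87434 = +0.00000469°.
North–south shift: 0.00000445 × 112000 = 0.4984 m.
East–west at this latitude: 0.00000469° × 112000 × cos 64.957° ≈ 0.00000469 × 47409.4 = 0.22235 m.
Hypotenuse of the two orthogonal shifts: √(0.4984² + 0.22235²) = 0.545749 m.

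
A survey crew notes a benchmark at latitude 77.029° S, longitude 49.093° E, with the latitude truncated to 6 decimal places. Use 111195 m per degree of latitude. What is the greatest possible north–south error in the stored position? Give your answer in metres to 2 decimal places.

Truncating at 6 decimal places can drop up to a full unit in the last place, so the latitude may be off by as much as 1e-06°.
So the N–S error is at most 1e-06 × 111195 = 0.111195 m.

0.11 metres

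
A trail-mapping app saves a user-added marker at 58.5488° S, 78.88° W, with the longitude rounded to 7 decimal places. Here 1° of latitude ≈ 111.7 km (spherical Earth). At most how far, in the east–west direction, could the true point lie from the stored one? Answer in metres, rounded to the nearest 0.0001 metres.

Rounding to 7 decimal places leaves the longitude within ±5e-08° of the true value.
Parallels shrink by cos φ, so at 58.5488° a degree of longitude is 111700 × 0.5218 ≈ 58282 m.
So at most 5e-08° × 58282 ≈ 0.0029141 m east–west.

0.0029 metres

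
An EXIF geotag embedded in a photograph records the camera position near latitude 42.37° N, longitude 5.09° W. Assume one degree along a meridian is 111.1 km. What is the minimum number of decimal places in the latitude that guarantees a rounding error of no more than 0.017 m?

One degree of latitude covers 111100 m.
With N decimal places the half-ulp bound is 0.5·10⁻ᴺ°, or 0.5·10⁻ᴺ × 111100 m on the ground.
Need 0.5 × 111100 × 10⁻ᴺ ≤ 0.017 → 10⁻ᴺ ≤ 3.060e-07, so N ≥ 6.51.
At 6 places the error can reach 0.0555 m, but 7 places keeps it to 0.00556 m.

7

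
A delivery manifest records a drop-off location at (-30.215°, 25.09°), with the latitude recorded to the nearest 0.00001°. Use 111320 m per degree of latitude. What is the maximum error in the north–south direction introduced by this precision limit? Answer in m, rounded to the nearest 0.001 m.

Rounding to 5 decimal places leaves the latitude within ±5e-06° of the true value.
North–south distance: 5e-06° × 111320 m/° = 0.5566 m.

0.557 m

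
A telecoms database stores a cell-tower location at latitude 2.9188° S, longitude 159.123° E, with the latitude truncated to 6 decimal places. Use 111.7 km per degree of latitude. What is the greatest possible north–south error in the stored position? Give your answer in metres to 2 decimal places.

0.11 metres

Truncating at 6 decimal places can drop up to a full unit in the last place, so the latitude may be off by as much as 1e-06°.
Along the meridian that is 1e-06° × 111700 m/° = 0.1117 m.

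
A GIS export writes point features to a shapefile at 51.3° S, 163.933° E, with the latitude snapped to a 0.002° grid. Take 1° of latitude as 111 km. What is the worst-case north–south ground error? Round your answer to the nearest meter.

With a 0.002° grid the true value lies within half a step, ±0.002°/2 = ±0.001°, of the stored one.
North–south distance: 0.001° × 111000 m/° = 111 m.

111 meters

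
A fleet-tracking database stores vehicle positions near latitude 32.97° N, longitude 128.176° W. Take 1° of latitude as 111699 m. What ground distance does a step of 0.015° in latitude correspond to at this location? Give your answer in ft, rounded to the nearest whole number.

Along a meridian 0.015° is 0.015 × 111699 = 1675.48 m.
Converting: 1675.48 m × 3.2808 ft/m ≈ 5497 ft.

5497 ft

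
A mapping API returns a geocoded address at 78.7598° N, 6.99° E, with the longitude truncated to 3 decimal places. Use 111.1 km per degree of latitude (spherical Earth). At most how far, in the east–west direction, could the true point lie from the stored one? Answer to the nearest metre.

Truncating at 3 decimal places can drop up to a full unit in the last place, so the longitude may be off by as much as 0.001°.
At latitude 78.7598° a degree of longitude spans 111100 m × cos 78.7598° = 111100 × 0.1949 ≈ 21655.9 m.
So at most 0.001° × 21655.9 ≈ 21.6559 m east–west.

22 metres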